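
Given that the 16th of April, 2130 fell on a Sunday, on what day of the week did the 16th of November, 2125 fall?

Friday

Count forward from the earlier date (November 16, 2125) to the later (April 16, 2130):
November 16, 2125 → November 16, 2126: 365 days.
November 16, 2126 → November 16, 2127: 365 days.
November 16, 2127 → November 16, 2128: 366 days (2128 is a leap year).
November 16, 2128 → November 16, 2129: 365 days.
November 2129: 30 − 16 = 14 days remain.
Then December (31), January (31), February 2130 (28), March (31): 31 + 31 + 28 + 31 = 121 days.
April 1–16, 2130: 16 days.
Residual: 151 days.
Total: 1612 days.
1612 mod 7 = 2, so 2 days before Sunday is Friday.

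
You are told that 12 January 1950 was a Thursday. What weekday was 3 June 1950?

January 1950: 31 − 12 = 19 days remain.
Then February 1950 (28), March (31), April (30), May (31): 28 + 31 + 30 + 31 = 120 days.
June 1–3, 1950: 3 days.
Total: 19 + 120 + 3 = 142 days.
142 mod 7 = 2, so 2 days after Thursday is Saturday.

Saturday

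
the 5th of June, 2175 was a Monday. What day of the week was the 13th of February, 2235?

Day-of-year of June 5, 2175: 156.
Day-of-year of February 13, 2235: 44.
2175 has 365 days, so 365 − 156 = 209 days remain in 2175.
Full years 2176–2234: 45 common + 14 leap = 45×365 + 14×366 = 21549 days.
Total: 209 + 21549 + 44 = 21802 days.
21802 mod 7 = 4, so 4 days after Monday is Friday.

Friday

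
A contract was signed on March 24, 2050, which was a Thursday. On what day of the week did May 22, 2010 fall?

Count forward from the earlier date (May 22, 2010) to the later (March 24, 2050):
Day-of-year of May 22, 2010: 142.
Day-of-year of March 24, 2050: 83.
2010 has 365 days, so 365 − 142 = 223 days remain in 2010.
Full years 2011–2049: 29 common + 10 leap = 29×365 + 10×366 = 14245 days.
Total: 223 + 14245 + 83 = 14551 days.
14551 mod 7 = 5, so 5 days before Thursday is Saturday.

Saturday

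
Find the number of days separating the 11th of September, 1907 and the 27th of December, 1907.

107

September 1907: 30 − 11 = 19 days remain.
Then October (31), November (30): 31 + 30 = 61 days.
December 1–27, 1907: 27 days.
Total: 19 + 61 + 27 = 107 days.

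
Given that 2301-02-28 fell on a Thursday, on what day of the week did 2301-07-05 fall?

February 2301: 28 − 28 = 0 days remain (2301 is not a leap year, so February has 28 days).
Then March (31), April (30), May (31), June (30): 31 + 30 + 31 + 30 = 122 days.
July 1–5, 2301: 5 days.
Total: 0 + 122 + 5 = 127 days.
127 mod 7 = 1, so 1 day after Thursday is Friday.

Friday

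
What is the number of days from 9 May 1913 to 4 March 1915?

664

Day-of-year of May 9, 1913: 129.
Day-of-year of March 4, 1915: 63.
1913 has 365 days, so 365 − 129 = 236 days remain in 1913.
Full years: 1914: 365. Sum = 365.
Total: 236 + 365 + 63 = 664 days.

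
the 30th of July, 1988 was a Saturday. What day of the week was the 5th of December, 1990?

Day-of-year of July 30, 1988: 212.
Day-of-year of December 5, 1990: 339.
1988 has 366 days, so 366 − 212 = 154 days remain in 1988.
Full years: 1989: 365. Sum = 365.
Total: 154 + 365 + 339 = 858 days.
858 mod 7 = 4, so 4 days after Saturday is Wednesday.

Wednesday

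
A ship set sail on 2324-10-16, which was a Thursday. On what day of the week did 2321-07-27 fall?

Wednesday

Count forward from the earlier date (July 27, 2321) to the later (October 16, 2324):
July 27, 2321 → July 27, 2322: 365 days.
July 27, 2322 → July 27, 2323: 365 days.
July 27, 2323 → July 27, 2324: 366 days (2324 is a leap year).
July 2324: 31 − 27 = 4 days remain.
Then August (31), September (30): 31 + 30 = 61 days.
October 1–16, 2324: 16 days.
Residual: 81 days.
Total: 1177 days.
1177 mod 7 = 1, so 1 day before Thursday is Wednesday.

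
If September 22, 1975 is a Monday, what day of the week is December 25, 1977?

September 22, 1975 → September 22, 1976: 366 days (1976 is a leap year).
September 22, 1976 → September 22, 1977: 365 days.
September 1977: 30 − 22 = 8 days remain.
Then October (31), November (30): 31 + 30 = 61 days.
December 1–25, 1977: 25 days.
Residual: 94 days.
Total: 825 days.
825 mod 7 = 6, so 6 days after Monday is Sunday.

Sunday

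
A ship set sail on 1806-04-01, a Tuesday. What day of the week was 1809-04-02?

April 1, 1806 → April 1, 1807: 365 days.
April 1, 1807 → April 1, 1808: 366 days (1808 is a leap year).
April 1, 1808 → April 1, 1809: 365 days.
Within April 1809: 2 − 1 = 1 day.
Total: 1097 days.
1097 mod 7 = 5, so 5 days after Tuesday is Sunday.

Sunday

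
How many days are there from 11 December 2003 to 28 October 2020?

6166

Day-of-year of December 11, 2003: 345.
Day-of-year of October 28, 2020: 302.
2003 has 365 days, so 365 − 345 = 20 days remain in 2003.
Full years 2004–2019: 12 common + 4 leap = 12×365 + 4×366 = 5844 days.
Total: 20 + 5844 + 302 = 6166 days.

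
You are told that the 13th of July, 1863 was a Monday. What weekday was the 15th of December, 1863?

Tuesday

July 1863: 31 − 13 = 18 days remain.
Then August (31), September (30), October (31), November (30): 31 + 30 + 31 + 30 = 122 days.
December 1–15, 1863: 15 days.
Total: 18 + 122 + 15 = 155 days.
155 mod 7 = 1, so 1 day after Monday is Tuesday.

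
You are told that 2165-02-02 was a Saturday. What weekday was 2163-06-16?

Thursday

Count forward from the earlier date (June 16, 2163) to the later (February 2, 2165):
Day-of-year of June 16, 2163: 167.
Day-of-year of February 2, 2165: 33.
2163 has 365 days, so 365 − 167 = 198 days remain in 2163.
Full years: 2164: 366. Sum = 366.
Total: 198 + 366 + 33 = 597 days.
597 mod 7 = 2, so 2 days before Saturday is Thursday.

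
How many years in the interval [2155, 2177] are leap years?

Years divisible by 4 in [2155, 2177]: 2156, 2160, 2164, 2168, 2172, 2176.
No century exceptions apply. Count: 6.

6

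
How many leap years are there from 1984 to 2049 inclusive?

17

Years divisible by 4: 1984, 1988, …, 2048 — 17 in all.
2000 is divisible by 400, so still leap.
No century exceptions apply. Count: 17.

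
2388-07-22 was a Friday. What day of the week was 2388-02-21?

Sunday

Count forward from the earlier date (February 21, 2388) to the later (July 22, 2388):
February 2388: 29 − 21 = 8 days remain (2388 is a leap year, so February has 29 days).
Then March (31), April (30), May (31), June (30): 31 + 30 + 31 + 30 = 122 days.
July 1–22, 2388: 22 days.
Total: 8 + 122 + 22 = 152 days.
152 mod 7 = 5, so 5 days before Friday is Sunday.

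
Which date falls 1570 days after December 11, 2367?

March 29, 2372

Count 1570 days after December 11, 2367:
December 11, 2367 → December 11, 2368: 366 days (2368 is a leap year).
December 11, 2368 → December 11, 2369: 365 days.
December 11, 2369 → December 11, 2370: 365 days.
December 11, 2370 → December 11, 2371: 365 days.
December 2371: 31 − 11 = 20 days remain.
Then January (31), February 2372 (29): 31 + 29 = 60 days.
March 1–29, 2372: 29 days.
Residual: 109 days.
Total: 1570 days.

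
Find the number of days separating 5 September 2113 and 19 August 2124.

From September 5, 2113 to September 5, 2123: 10 years, of which 2 contain a Feb 29 — 8×365 + 2×366 = 3652 days.
September 2123: 30 − 5 = 25 days remain.
Then 10 full months totalling 305 days.
August 1–19, 2124: 19 days.
Residual: 349 days.
Total: 4001 days.

4001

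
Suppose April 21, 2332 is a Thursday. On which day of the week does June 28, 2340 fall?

Friday

From April 21, 2332 to April 21, 2340: 8 years, of which 2 contain a Feb 29 — 6×365 + 2×366 = 2922 days.
April 2340: 30 − 21 = 9 days remain.
Then May (31): 31 days.
June 1–28, 2340: 28 days.
Residual: 68 days.
Total: 2990 days.
2990 mod 7 = 1, so 1 day after Thursday is Friday.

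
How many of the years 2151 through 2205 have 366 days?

13

Years divisible by 4: 2152, 2156, …, 2204 — 14 in all.
Of these, 2200 is divisible by 100 but not 400, so not leap.
Leap years: 14 − 1 = 13.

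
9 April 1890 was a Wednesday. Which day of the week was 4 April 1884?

Friday

Count forward from the earlier date (April 4, 1884) to the later (April 9, 1890):
Day-of-year of April 4, 1884: 95.
Day-of-year of April 9, 1890: 99.
1884 has 366 days, so 366 − 95 = 271 days remain in 1884.
Full years: 1885: 365; 1886: 365; 1887: 365; 1888: 366; 1889: 365. Sum = 1826.
Total: 271 + 1826 + 99 = 2196 days.
2196 mod 7 = 5, so 5 days before Wednesday is Friday.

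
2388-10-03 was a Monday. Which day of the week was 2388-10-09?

Within October 2388: 9 − 3 = 6 days.
6 mod 7 = 6, so 6 days after Monday is Sunday.

Sunday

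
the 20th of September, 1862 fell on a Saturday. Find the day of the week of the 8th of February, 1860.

Wednesday

Count forward from the earlier date (February 8, 1860) to the later (September 20, 1862):
February 8, 1860 → February 8, 1861: 366 days (1860 is a leap year).
February 8, 1861 → February 8, 1862: 365 days.
February 1862: 28 − 8 = 20 days remain (1862 is not a leap year, so February has 28 days).
Then March (31), April (30), May (31), June (30), July (31), August (31): 31 + 30 + 31 + 30 + 31 + 31 = 184 days.
September 1–20, 1862: 20 days.
Residual: 224 days.
Total: 955 days.
955 mod 7 = 3, so 3 days before Saturday is Wednesday.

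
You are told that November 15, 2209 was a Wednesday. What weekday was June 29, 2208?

Count forward from the earlier date (June 29, 2208) to the later (November 15, 2209):
June 2208: 30 − 29 = 1 day remains.
Then 16 full months totalling 488 days.
November 1–15, 2209: 15 days.
Total: 1 + 488 + 15 = 504 days.
504 is a multiple of 7, so June 29, 2208 falls on the same weekday: Wednesday.

Wednesday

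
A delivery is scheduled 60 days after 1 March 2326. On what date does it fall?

30 April 2326

Count 60 days after March 1, 2326:
March 2326: 31 − 1 = 30 days remain.
April 1–30, 2326: 30 days.
Total: 30 + 30 = 60 days.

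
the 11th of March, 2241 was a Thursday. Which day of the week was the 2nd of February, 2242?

Wednesday

March 2241: 31 − 11 = 20 days remain.
Then 10 full months totalling 306 days.
February 1–2, 2242: 2 days (2242 is not a leap year).
Residual: 328 days.
Total: 328 days.
328 mod 7 = 6, so 6 days after Thursday is Wednesday.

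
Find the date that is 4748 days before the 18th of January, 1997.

the 19th of January, 1984

Count 4748 days before January 18, 1997:
Day-of-year of January 19, 1984: 19.
Day-of-year of January 18, 1997: 18.
1984 has 366 days, so 366 − 19 = 347 days remain in 1984.
Full years 1985–1996: 9 common + 3 leap = 9×365 + 3×366 = 4383 days.
Total: 347 + 4383 + 18 = 4748 days.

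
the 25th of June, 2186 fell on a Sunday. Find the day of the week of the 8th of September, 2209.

Day-of-year of June 25, 2186: 176.
Day-of-year of September 8, 2209: 251.
2186 has 365 days, so 365 − 176 = 189 days remain in 2186.
Full years 2187–2208: 17 common + 5 leap = 17×365 + 5×366 = 8035 days.
Total: 189 + 8035 + 251 = 8475 days.
8475 mod 7 = 5, so 5 days after Sunday is Friday.

Friday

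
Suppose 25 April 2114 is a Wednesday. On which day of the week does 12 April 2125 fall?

Thursday

From April 25, 2114 to April 25, 2124: 10 years, of which 3 contain a Feb 29 — 7×365 + 3×366 = 3653 days.
April 2124: 30 − 25 = 5 days remain.
Then 11 full months totalling 335 days.
April 1–12, 2125: 12 days.
Residual: 352 days.
Total: 4005 days.
4005 mod 7 = 1, so 1 day after Wednesday is Thursday.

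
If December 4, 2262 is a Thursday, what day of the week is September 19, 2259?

Monday

Count forward from the earlier date (September 19, 2259) to the later (December 4, 2262):
Day-of-year of September 19, 2259: 262.
Day-of-year of December 4, 2262: 338.
2259 has 365 days, so 365 − 262 = 103 days remain in 2259.
Full years: 2260: 366; 2261: 365. Sum = 731.
Total: 103 + 731 + 338 = 1172 days.
1172 mod 7 = 3, so 3 days before Thursday is Monday.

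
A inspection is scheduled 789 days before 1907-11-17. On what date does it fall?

1905-09-19

Count 789 days before November 17, 1907:
September 1905: 30 − 19 = 11 days remain.
Then 25 full months totalling 761 days.
November 1–17, 1907: 17 days.
Total: 11 + 761 + 17 = 789 days.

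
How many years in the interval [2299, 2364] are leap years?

Years divisible by 4: 2300, 2304, …, 2364 — 17 in all.
Of these, 2300 is divisible by 100 but not 400, so not leap.
Leap years: 17 − 1 = 16.

16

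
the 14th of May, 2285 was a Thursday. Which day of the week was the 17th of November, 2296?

From May 14, 2285 to May 14, 2296: 11 years, of which 3 contain a Feb 29 — 8×365 + 3×366 = 4018 days.
May 2296: 31 − 14 = 17 days remain.
Then June (30), July (31), August (31), September (30), October (31): 30 + 31 + 31 + 30 + 31 = 153 days.
November 1–17, 2296: 17 days.
Residual: 187 days.
Total: 4205 days.
4205 mod 7 = 5, so 5 days after Thursday is Tuesday.

Tuesday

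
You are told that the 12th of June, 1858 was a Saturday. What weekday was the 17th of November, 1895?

Sunday

From June 12, 1858 to June 12, 1895: 37 years, of which 9 contain a Feb 29 — 28×365 + 9×366 = 13514 days.
June 1895: 30 − 12 = 18 days remain.
Then July (31), August (31), September (30), October (31): 31 + 31 + 30 + 31 = 123 days.
November 1–17, 1895: 17 days.
Residual: 158 days.
Total: 13672 days.
13672 mod 7 = 1, so 1 day after Saturday is Sunday.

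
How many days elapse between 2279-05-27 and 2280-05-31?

370

May 27, 2279 → May 27, 2280: 366 days (2280 is a leap year).
Within May 2280: 31 − 27 = 4 days.
Total: 370 days.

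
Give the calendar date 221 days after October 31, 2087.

June 8, 2088

Count 221 days after October 31, 2087:
October 2087: 31 − 31 = 0 days remain.
Then November (30), December (31), January (31), February 2088 (29), March (31), April (30), May (31): 30 + 31 + 31 + 29 + 31 + 30 + 31 = 213 days.
June 1–8, 2088: 8 days.
Total: 0 + 213 + 8 = 221 days.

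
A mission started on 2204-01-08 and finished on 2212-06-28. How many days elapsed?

3094

Day-of-year of January 8, 2204: 8.
Day-of-year of June 28, 2212: 180.
2204 has 366 days, so 366 − 8 = 358 days remain in 2204.
Full years 2205–2211: 6 common + 1 leap = 6×365 + 1×366 = 2556 days.
Total: 358 + 2556 + 180 = 3094 days.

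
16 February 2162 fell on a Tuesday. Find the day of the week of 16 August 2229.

Sunday

From February 16, 2162 to February 16, 2229: 67 years, of which 16 contain a Feb 29 — 51×365 + 16×366 = 24471 days.
(2200 is not a leap year (divisible by 100 but not 400).)
February 2229: 28 − 16 = 12 days remain (2229 is not a leap year, so February has 28 days).
Then March (31), April (30), May (31), June (30), July (31): 31 + 30 + 31 + 30 + 31 = 153 days.
August 1–16, 2229: 16 days.
Residual: 181 days.
Total: 24652 days.
24652 mod 7 = 5, so 5 days after Tuesday is Sunday.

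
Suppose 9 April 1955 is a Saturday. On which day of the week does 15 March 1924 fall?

Saturday

Count forward from the earlier date (March 15, 1924) to the later (April 9, 1955):
From March 15, 1924 to March 15, 1955: 31 years, of which 7 contain a Feb 29 — 24×365 + 7×366 = 11322 days.
March 1955: 31 − 15 = 16 days remain.
April 1–9, 1955: 9 days.
Residual: 25 days.
Total: 11347 days.
11347 is a multiple of 7, so 15 March 1924 falls on the same weekday: Saturday.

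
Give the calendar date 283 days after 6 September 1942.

16 June 1943

Count 283 days after September 6, 1942:
September 1942: 30 − 6 = 24 days remain.
Then October (31), November (30), December (31), January (31), February 1943 (28), March (31), April (30), May (31): 31 + 30 + 31 + 31 + 28 + 31 + 30 + 31 = 243 days.
June 1–16, 1943: 16 days.
Total: 24 + 243 + 16 = 283 days.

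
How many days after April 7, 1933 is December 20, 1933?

257

April 1933: 30 − 7 = 23 days remain.
Then May (31), June (30), July (31), August (31), September (30), October (31), November (30): 31 + 30 + 31 + 31 + 30 + 31 + 30 = 214 days.
December 1–20, 1933: 20 days.
Total: 23 + 214 + 20 = 257 days.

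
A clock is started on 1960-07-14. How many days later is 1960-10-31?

July 1960: 31 − 14 = 17 days remain.
Then August (31), September (30): 31 + 30 = 61 days.
October 1–31, 1960: 31 days.
Total: 17 + 61 + 31 = 109 days.

109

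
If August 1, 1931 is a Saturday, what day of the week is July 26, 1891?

Sunday

Count forward from the earlier date (July 26, 1891) to the later (August 1, 1931):
Day-of-year of July 26, 1891: 207.
Day-of-year of August 1, 1931: 213.
1891 has 365 days, so 365 − 207 = 158 days remain in 1891.
Full years 1892–1930: 30 common + 9 leap = 30×365 + 9×366 = 14244 days.
Total: 158 + 14244 + 213 = 14615 days.
14615 mod 7 = 6, so 6 days before Saturday is Sunday.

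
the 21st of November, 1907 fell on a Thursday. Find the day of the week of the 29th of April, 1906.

Count forward from the earlier date (April 29, 1906) to the later (November 21, 1907):
April 29, 1906 → April 29, 1907: 365 days.
April 1907: 30 − 29 = 1 day remains.
Then May (31), June (30), July (31), August (31), September (30), October (31): 31 + 30 + 31 + 31 + 30 + 31 = 184 days.
November 1–21, 1907: 21 days.
Residual: 206 days.
Total: 571 days.
571 mod 7 = 4, so 4 days before Thursday is Sunday.

Sunday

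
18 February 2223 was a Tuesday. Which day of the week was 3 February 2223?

Count forward from the earlier date (February 3, 2223) to the later (February 18, 2223):
Within February 2223: 18 − 3 = 15 days.
15 mod 7 = 1, so 1 day before Tuesday is Monday.

Monday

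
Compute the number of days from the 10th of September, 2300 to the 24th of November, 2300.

September 2300: 30 − 10 = 20 days remain.
Then October (31): 31 days.
November 1–24, 2300: 24 days.
Total: 20 + 31 + 24 = 75 days.

75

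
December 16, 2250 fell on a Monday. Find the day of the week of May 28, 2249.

Count forward from the earlier date (May 28, 2249) to the later (December 16, 2250):
Day-of-year of May 28, 2249: 148.
Day-of-year of December 16, 2250: 350.
2249 has 365 days, so 365 − 148 = 217 days remain in 2249.
Total: 217 + 350 = 567 days.
567 is a multiple of 7, so May 28, 2249 falls on the same weekday: Monday.

Monday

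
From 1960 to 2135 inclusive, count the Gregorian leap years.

43

Years divisible by 4: 1960, 1964, …, 2132 — 44 in all.
Of these, 2100 is divisible by 100 but not 400, so not leap.
2000 is divisible by 400, so still leap.
Leap years: 44 − 1 = 43.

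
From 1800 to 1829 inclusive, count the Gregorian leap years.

7

Years divisible by 4 in [1800, 1829]: 1800, 1804, 1808, 1812, 1816, 1820, 1824, 1828.
Of these, 1800 is divisible by 100 but not 400, so not leap.
Leap years: 8 − 1 = 7.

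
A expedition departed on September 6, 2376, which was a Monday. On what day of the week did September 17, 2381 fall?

September 6, 2376 → September 6, 2377: 365 days.
September 6, 2377 → September 6, 2378: 365 days.
September 6, 2378 → September 6, 2379: 365 days.
September 6, 2379 → September 6, 2380: 366 days (2380 is a leap year).
September 6, 2380 → September 6, 2381: 365 days.
Within September 2381: 17 − 6 = 11 days.
Total: 1837 days.
1837 mod 7 = 3, so 3 days after Monday is Thursday.

Thursday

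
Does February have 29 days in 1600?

1600 is a leap year (divisible by 400).

Yes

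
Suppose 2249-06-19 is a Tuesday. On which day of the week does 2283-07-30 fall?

Monday

From June 19, 2249 to June 19, 2283: 34 years, of which 8 contain a Feb 29 — 26×365 + 8×366 = 12418 days.
June 2283: 30 − 19 = 11 days remain.
July 1–30, 2283: 30 days.
Residual: 41 days.
Total: 12459 days.
12459 mod 7 = 6, so 6 days after Tuesday is Monday.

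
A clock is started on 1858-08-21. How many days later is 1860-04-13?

601

August 21, 1858 → August 21, 1859: 365 days.
August 1859: 31 − 21 = 10 days remain.
Then September (30), October (31), November (30), December (31), January (31), February 1860 (29), March (31): 30 + 31 + 30 + 31 + 31 + 29 + 31 = 213 days.
April 1–13, 1860: 13 days.
Residual: 236 days.
Total: 601 days.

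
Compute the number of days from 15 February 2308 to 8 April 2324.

From February 15, 2308 to February 15, 2324: 16 years, of which 4 contain a Feb 29 — 12×365 + 4×366 = 5844 days.
February 2324: 29 − 15 = 14 days remain (2324 is a leap year, so February has 29 days).
Then March (31): 31 days.
April 1–8, 2324: 8 days.
Residual: 53 days.
Total: 5897 days.

5897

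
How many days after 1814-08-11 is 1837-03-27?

Day-of-year of August 11, 1814: 223.
Day-of-year of March 27, 1837: 86.
1814 has 365 days, so 365 − 223 = 142 days remain in 1814.
Full years 1815–1836: 16 common + 6 leap = 16×365 + 6×366 = 8036 days.
Total: 142 + 8036 + 86 = 8264 days.

8264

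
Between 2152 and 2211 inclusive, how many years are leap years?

14

Years divisible by 4: 2152, 2156, …, 2208 — 15 in all.
Of these, 2200 is divisible by 100 but not 400, so not leap.
Leap years: 15 − 1 = 14.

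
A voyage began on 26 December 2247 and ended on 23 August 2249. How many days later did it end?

606

December 2247: 31 − 26 = 5 days remain.
Then 19 full months totalling 578 days.
August 1–23, 2249: 23 days.
Total: 5 + 578 + 23 = 606 days.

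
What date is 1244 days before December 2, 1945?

July 7, 1942

Count 1244 days before December 2, 1945:
July 7, 1942 → July 7, 1943: 365 days.
July 7, 1943 → July 7, 1944: 366 days (1944 is a leap year).
July 7, 1944 → July 7, 1945: 365 days.
July 1945: 31 − 7 = 24 days remain.
Then August (31), September (30), October (31), November (30): 31 + 30 + 31 + 30 = 122 days.
December 1–2, 1945: 2 days.
Residual: 148 days.
Total: 1244 days.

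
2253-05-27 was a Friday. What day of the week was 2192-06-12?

Count forward from the earlier date (June 12, 2192) to the later (May 27, 2253):
Day-of-year of June 12, 2192: 164.
Day-of-year of May 27, 2253: 147.
2192 has 366 days, so 366 − 164 = 202 days remain in 2192.
Full years 2193–2252: 46 common + 14 leap = 46×365 + 14×366 = 21914 days.
Total: 202 + 21914 + 147 = 22263 days.
22263 mod 7 = 3, so 3 days before Friday is Tuesday.

Tuesday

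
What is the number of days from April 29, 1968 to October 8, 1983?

Day-of-year of April 29, 1968: 120.
Day-of-year of October 8, 1983: 281.
1968 has 366 days, so 366 − 120 = 246 days remain in 1968.
Full years 1969–1982: 11 common + 3 leap = 11×365 + 3×366 = 5113 days.
Total: 246 + 5113 + 281 = 5640 days.

5640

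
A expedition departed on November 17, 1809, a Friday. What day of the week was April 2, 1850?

Tuesday

From November 17, 1809 to November 17, 1849: 40 years, of which 10 contain a Feb 29 — 30×365 + 10×366 = 14610 days.
November 1849: 30 − 17 = 13 days remain.
Then December (31), January (31), February 1850 (28), March (31): 31 + 31 + 28 + 31 = 121 days.
April 1–2, 1850: 2 days.
Residual: 136 days.
Total: 14746 days.
14746 mod 7 = 4, so 4 days after Friday is Tuesday.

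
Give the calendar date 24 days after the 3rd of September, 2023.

the 27th of September, 2023

Count 24 days after September 3, 2023:
Within September 2023: 27 − 3 = 24 days.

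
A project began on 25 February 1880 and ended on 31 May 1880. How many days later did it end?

96

February 1880: 29 − 25 = 4 days remain (1880 is a leap year, so February has 29 days).
Then March (31), April (30): 31 + 30 = 61 days.
May 1–31, 1880: 31 days.
Total: 4 + 61 + 31 = 96 days.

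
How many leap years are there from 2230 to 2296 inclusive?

Years divisible by 4: 2232, 2236, …, 2296 — 17 in all.
No century exceptions apply. Count: 17.

17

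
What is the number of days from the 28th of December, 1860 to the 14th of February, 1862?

413

December 1860: 31 − 28 = 3 days remain.
Then 13 full months totalling 396 days.
February 1–14, 1862: 14 days (1862 is not a leap year).
Total: 3 + 396 + 14 = 413 days.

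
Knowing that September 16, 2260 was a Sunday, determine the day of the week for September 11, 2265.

Monday

Day-of-year of September 16, 2260: 260.
Day-of-year of September 11, 2265: 254.
2260 has 366 days, so 366 − 260 = 106 days remain in 2260.
Full years: 2261: 365; 2262: 365; 2263: 365; 2264: 366. Sum = 1461.
Total: 106 + 1461 + 254 = 1821 days.
1821 mod 7 = 1, so 1 day after Sunday is Monday.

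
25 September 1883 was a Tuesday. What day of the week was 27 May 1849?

Count forward from the earlier date (May 27, 1849) to the later (September 25, 1883):
From May 27, 1849 to May 27, 1883: 34 years, of which 8 contain a Feb 29 — 26×365 + 8×366 = 12418 days.
May 1883: 31 − 27 = 4 days remain.
Then June (30), July (31), August (31): 30 + 31 + 31 = 92 days.
September 1–25, 1883: 25 days.
Residual: 121 days.
Total: 12539 days.
12539 mod 7 = 2, so 2 days before Tuesday is Sunday.

Sunday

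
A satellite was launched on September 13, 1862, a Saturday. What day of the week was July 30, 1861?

Count forward from the earlier date (July 30, 1861) to the later (September 13, 1862):
July 1861: 31 − 30 = 1 day remains.
Then 13 full months totalling 396 days.
September 1–13, 1862: 13 days.
Total: 1 + 396 + 13 = 410 days.
410 mod 7 = 4, so 4 days before Saturday is Tuesday.

Tuesday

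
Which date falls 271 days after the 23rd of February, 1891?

the 21st of November, 1891

Count 271 days after February 23, 1891:
February 1891: 28 − 23 = 5 days remain (1891 is not a leap year, so February has 28 days).
Then March (31), April (30), May (31), June (30), July (31), August (31), September (30), October (31): 31 + 30 + 31 + 30 + 31 + 31 + 30 + 31 = 245 days.
November 1–21, 1891: 21 days.
Total: 5 + 245 + 21 = 271 days.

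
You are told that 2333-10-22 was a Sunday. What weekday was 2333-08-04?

Friday

Count forward from the earlier date (August 4, 2333) to the later (October 22, 2333):
August 2333: 31 − 4 = 27 days remain.
Then September (30): 30 days.
October 1–22, 2333: 22 days.
Total: 27 + 30 + 22 = 79 days.
79 mod 7 = 2, so 2 days before Sunday is Friday.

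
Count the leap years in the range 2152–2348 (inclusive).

Years divisible by 4: 2152, 2156, …, 2348 — 50 in all.
Of these, 2200, 2300 are divisible by 100 but not 400, so not leap.
Leap years: 50 − 2 = 48.

48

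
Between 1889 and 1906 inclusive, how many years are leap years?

3

Years divisible by 4 in [1889, 1906]: 1892, 1896, 1900, 1904.
Of these, 1900 is divisible by 100 but not 400, so not leap.
Leap years: 4 − 1 = 3.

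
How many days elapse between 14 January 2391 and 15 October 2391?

January 2391: 31 − 14 = 17 days remain.
Then February 2391 (28), March (31), April (30), May (31), June (30), July (31), August (31), September (30): 28 + 31 + 30 + 31 + 30 + 31 + 31 + 30 = 242 days.
October 1–15, 2391: 15 days.
Total: 17 + 242 + 15 = 274 days.

274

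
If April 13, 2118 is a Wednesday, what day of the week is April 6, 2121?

Sunday

Day-of-year of April 13, 2118: 103.
Day-of-year of April 6, 2121: 96.
2118 has 365 days, so 365 − 103 = 262 days remain in 2118.
Full years: 2119: 365; 2120: 366. Sum = 731.
Total: 262 + 731 + 96 = 1089 days.
1089 mod 7 = 4, so 4 days after Wednesday is Sunday.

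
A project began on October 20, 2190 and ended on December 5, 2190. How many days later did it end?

October 2190: 31 − 20 = 11 days remain.
Then November (30): 30 days.
December 1–5, 2190: 5 days.
Total: 11 + 30 + 5 = 46 days.

46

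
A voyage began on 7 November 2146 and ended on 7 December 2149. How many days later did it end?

1126

Day-of-year of November 7, 2146: 311.
Day-of-year of December 7, 2149: 341.
2146 has 365 days, so 365 − 311 = 54 days remain in 2146.
Full years: 2147: 365; 2148: 366. Sum = 731.
Total: 54 + 731 + 341 = 1126 days.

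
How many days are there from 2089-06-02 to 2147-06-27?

Day-of-year of June 2, 2089: 153.
Day-of-year of June 27, 2147: 178.
2089 has 365 days, so 365 − 153 = 212 days remain in 2089.
Full years 2090–2146: 44 common + 13 leap = 44×365 + 13×366 = 20818 days.
Total: 212 + 20818 + 178 = 21208 days.

21208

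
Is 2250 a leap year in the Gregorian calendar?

2250 is not a leap year.

No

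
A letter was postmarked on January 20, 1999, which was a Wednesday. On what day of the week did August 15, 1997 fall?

Count forward from the earlier date (August 15, 1997) to the later (January 20, 1999):
August 1997: 31 − 15 = 16 days remain.
Then 16 full months totalling 487 days.
January 1–20, 1999: 20 days.
Total: 16 + 487 + 20 = 523 days.
523 mod 7 = 5, so 5 days before Wednesday is Friday.

Friday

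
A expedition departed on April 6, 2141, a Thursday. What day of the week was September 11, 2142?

April 6, 2141 → April 6, 2142: 365 days.
April 2142: 30 − 6 = 24 days remain.
Then May (31), June (30), July (31), August (31): 31 + 30 + 31 + 31 = 123 days.
September 1–11, 2142: 11 days.
Residual: 158 days.
Total: 523 days.
523 mod 7 = 5, so 5 days after Thursday is Tuesday.

Tuesday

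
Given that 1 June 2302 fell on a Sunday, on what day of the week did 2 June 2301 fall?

Sunday

Count forward from the earlier date (June 2, 2301) to the later (June 1, 2302):
June 2301: 30 − 2 = 28 days remain.
Then 11 full months totalling 335 days.
June 1, 2302: 1 day.
Residual: 364 days.
Total: 364 days.
364 is a multiple of 7, so 2 June 2301 falls on the same weekday: Sunday.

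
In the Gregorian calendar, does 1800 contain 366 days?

No

1800 is not a leap year (divisible by 100 but not 400).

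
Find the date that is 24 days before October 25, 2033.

October 1, 2033

Count 24 days before October 25, 2033:
Within October 2033: 25 − 1 = 24 days.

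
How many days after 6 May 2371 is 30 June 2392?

7726

Day-of-year of May 6, 2371: 126.
Day-of-year of June 30, 2392: 182.
2371 has 365 days, so 365 − 126 = 239 days remain in 2371.
Full years 2372–2391: 15 common + 5 leap = 15×365 + 5×366 = 7305 days.
Total: 239 + 7305 + 182 = 7726 days.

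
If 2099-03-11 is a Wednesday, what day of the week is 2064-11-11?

Count forward from the earlier date (November 11, 2064) to the later (March 11, 2099):
Day-of-year of November 11, 2064: 316.
Day-of-year of March 11, 2099: 70.
2064 has 366 days, so 366 − 316 = 50 days remain in 2064.
Full years 2065–2098: 26 common + 8 leap = 26×365 + 8×366 = 12418 days.
Total: 50 + 12418 + 70 = 12538 days.
12538 mod 7 = 1, so 1 day before Wednesday is Tuesday.

Tuesday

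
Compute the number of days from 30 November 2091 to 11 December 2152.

Day-of-year of November 30, 2091: 334.
Day-of-year of December 11, 2152: 346.
2091 has 365 days, so 365 − 334 = 31 days remain in 2091.
Full years 2092–2151: 46 common + 14 leap = 46×365 + 14×366 = 21914 days.
Total: 31 + 21914 + 346 = 22291 days.

22291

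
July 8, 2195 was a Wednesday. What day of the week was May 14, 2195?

Thursday

Count forward from the earlier date (May 14, 2195) to the later (July 8, 2195):
May 2195: 31 − 14 = 17 days remain.
Then June (30): 30 days.
July 1–8, 2195: 8 days.
Total: 17 + 30 + 8 = 55 days.
55 mod 7 = 6, so 6 days before Wednesday is Thursday.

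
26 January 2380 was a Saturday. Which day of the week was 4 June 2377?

Count forward from the earlier date (June 4, 2377) to the later (January 26, 2380):
Day-of-year of June 4, 2377: 155.
Day-of-year of January 26, 2380: 26.
2377 has 365 days, so 365 − 155 = 210 days remain in 2377.
Full years: 2378: 365; 2379: 365. Sum = 730.
Total: 210 + 730 + 26 = 966 days.
966 is a multiple of 7, so 4 June 2377 falls on the same weekday: Saturday.

Saturday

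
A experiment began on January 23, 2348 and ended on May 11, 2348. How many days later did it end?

January 2348: 31 − 23 = 8 days remain.
Then February 2348 (29), March (31), April (30): 29 + 31 + 30 = 90 days.
May 1–11, 2348: 11 days.
Total: 8 + 90 + 11 = 109 days.

109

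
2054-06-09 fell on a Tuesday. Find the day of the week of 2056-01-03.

Monday

June 2054: 30 − 9 = 21 days remain.
Then 18 full months totalling 549 days.
January 1–3, 2056: 3 days.
Total: 21 + 549 + 3 = 573 days.
573 mod 7 = 6, so 6 days after Tuesday is Monday.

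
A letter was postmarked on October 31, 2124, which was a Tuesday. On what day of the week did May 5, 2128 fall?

Wednesday

Day-of-year of October 31, 2124: 305.
Day-of-year of May 5, 2128: 126.
2124 has 366 days, so 366 − 305 = 61 days remain in 2124.
Full years: 2125: 365; 2126: 365; 2127: 365. Sum = 1095.
Total: 61 + 1095 + 126 = 1282 days.
1282 mod 7 = 1, so 1 day after Tuesday is Wednesday.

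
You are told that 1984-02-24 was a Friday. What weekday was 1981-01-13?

Tuesday

Count forward from the earlier date (January 13, 1981) to the later (February 24, 1984):
Day-of-year of January 13, 1981: 13.
Day-of-year of February 24, 1984: 55.
1981 has 365 days, so 365 − 13 = 352 days remain in 1981.
Full years: 1982: 365; 1983: 365. Sum = 730.
Total: 352 + 730 + 55 = 1137 days.
1137 mod 7 = 3, so 3 days before Friday is Tuesday.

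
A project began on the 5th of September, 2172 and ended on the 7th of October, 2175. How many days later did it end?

1127

September 5, 2172 → September 5, 2173: 365 days.
September 5, 2173 → September 5, 2174: 365 days.
September 5, 2174 → September 5, 2175: 365 days.
September 2175: 30 − 5 = 25 days remain.
October 1–7, 2175: 7 days.
Residual: 32 days.
Total: 1127 days.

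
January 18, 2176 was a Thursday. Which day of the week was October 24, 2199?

Thursday

From January 18, 2176 to January 18, 2199: 23 years, of which 6 contain a Feb 29 — 17×365 + 6×366 = 8401 days.
January 2199: 31 − 18 = 13 days remain.
Then February 2199 (28), March (31), April (30), May (31), June (30), July (31), August (31), September (30): 28 + 31 + 30 + 31 + 30 + 31 + 31 + 30 = 242 days.
October 1–24, 2199: 24 days.
Residual: 279 days.
Total: 8680 days.
8680 is a multiple of 7, so October 24, 2199 falls on the same weekday: Thursday.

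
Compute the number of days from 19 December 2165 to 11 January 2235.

25224

Day-of-year of December 19, 2165: 353.
Day-of-year of January 11, 2235: 11.
2165 has 365 days, so 365 − 353 = 12 days remain in 2165.
Full years 2166–2234: 53 common + 16 leap = 53×365 + 16×366 = 25201 days.
Total: 12 + 25201 + 11 = 25224 days.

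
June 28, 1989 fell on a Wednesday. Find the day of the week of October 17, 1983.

Monday

Count forward from the earlier date (October 17, 1983) to the later (June 28, 1989):
Day-of-year of October 17, 1983: 290.
Day-of-year of June 28, 1989: 179.
1983 has 365 days, so 365 − 290 = 75 days remain in 1983.
Full years: 1984: 366; 1985: 365; 1986: 365; 1987: 365; 1988: 366. Sum = 1827.
Total: 75 + 1827 + 179 = 2081 days.
2081 mod 7 = 2, so 2 days before Wednesday is Monday.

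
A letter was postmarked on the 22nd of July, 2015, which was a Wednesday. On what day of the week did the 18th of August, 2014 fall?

Monday

Count forward from the earlier date (August 18, 2014) to the later (July 22, 2015):
August 2014: 31 − 18 = 13 days remain.
Then 10 full months totalling 303 days.
July 1–22, 2015: 22 days.
Residual: 338 days.
Total: 338 days.
338 mod 7 = 2, so 2 days before Wednesday is Monday.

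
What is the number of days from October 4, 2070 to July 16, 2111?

From October 4, 2070 to October 4, 2110: 40 years, of which 9 contain a Feb 29 — 31×365 + 9×366 = 14609 days.
(2100 is not a leap year (divisible by 100 but not 400).)
October 2110: 31 − 4 = 27 days remain.
Then November (30), December (31), January (31), February 2111 (28), March (31), April (30), May (31), June (30): 30 + 31 + 31 + 28 + 31 + 30 + 31 + 30 = 242 days.
July 1–16, 2111: 16 days.
Residual: 285 days.
Total: 14894 days.

14894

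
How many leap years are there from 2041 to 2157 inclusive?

28

Years divisible by 4: 2044, 2048, …, 2156 — 29 in all.
Of these, 2100 is divisible by 100 but not 400, so not leap.
Leap years: 29 − 1 = 28.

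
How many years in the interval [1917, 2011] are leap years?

23

Years divisible by 4: 1920, 1924, …, 2008 — 23 in all.
2000 is divisible by 400, so still leap.
No century exceptions apply. Count: 23.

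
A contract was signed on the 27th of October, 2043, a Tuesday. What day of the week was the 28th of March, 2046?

Day-of-year of October 27, 2043: 300.
Day-of-year of March 28, 2046: 87.
2043 has 365 days, so 365 − 300 = 65 days remain in 2043.
Full years: 2044: 366; 2045: 365. Sum = 731.
Total: 65 + 731 + 87 = 883 days.
883 mod 7 = 1, so 1 day after Tuesday is Wednesday.

Wednesday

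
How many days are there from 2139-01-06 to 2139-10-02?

January 2139: 31 − 6 = 25 days remain.
Then February 2139 (28), March (31), April (30), May (31), June (30), July (31), August (31), September (30): 28 + 31 + 30 + 31 + 30 + 31 + 31 + 30 = 242 days.
October 1–2, 2139: 2 days.
Total: 25 + 242 + 2 = 269 days.

269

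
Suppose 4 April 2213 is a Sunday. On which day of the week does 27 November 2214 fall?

April 4, 2213 → April 4, 2214: 365 days.
April 2214: 30 − 4 = 26 days remain.
Then May (31), June (30), July (31), August (31), September (30), October (31): 31 + 30 + 31 + 31 + 30 + 31 = 184 days.
November 1–27, 2214: 27 days.
Residual: 237 days.
Total: 602 days.
602 is a multiple of 7, so 27 November 2214 falls on the same weekday: Sunday.

Sunday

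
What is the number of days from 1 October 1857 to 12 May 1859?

Day-of-year of October 1, 1857: 274.
Day-of-year of May 12, 1859: 132.
1857 has 365 days, so 365 − 274 = 91 days remain in 1857.
Full years: 1858: 365. Sum = 365.
Total: 91 + 365 + 132 = 588 days.

588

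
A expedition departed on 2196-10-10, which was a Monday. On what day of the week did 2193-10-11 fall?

Count forward from the earlier date (October 11, 2193) to the later (October 10, 2196):
Day-of-year of October 11, 2193: 284.
Day-of-year of October 10, 2196: 284.
2193 has 365 days, so 365 − 284 = 81 days remain in 2193.
Full years: 2194: 365; 2195: 365. Sum = 730.
Total: 81 + 730 + 284 = 1095 days.
1095 mod 7 = 3, so 3 days before Monday is Friday.

Friday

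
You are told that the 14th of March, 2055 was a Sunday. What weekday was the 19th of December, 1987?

Count forward from the earlier date (December 19, 1987) to the later (March 14, 2055):
Day-of-year of December 19, 1987: 353.
Day-of-year of March 14, 2055: 73.
1987 has 365 days, so 365 − 353 = 12 days remain in 1987.
Full years 1988–2054: 50 common + 17 leap = 50×365 + 17×366 = 24472 days.
Total: 12 + 24472 + 73 = 24557 days.
24557 mod 7 = 1, so 1 day before Sunday is Saturday.

Saturday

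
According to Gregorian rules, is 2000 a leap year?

2000 is a leap year (divisible by 400).

Yes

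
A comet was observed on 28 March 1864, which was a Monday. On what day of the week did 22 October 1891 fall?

Thursday

Day-of-year of March 28, 1864: 88.
Day-of-year of October 22, 1891: 295.
1864 has 366 days, so 366 − 88 = 278 days remain in 1864.
Full years 1865–1890: 20 common + 6 leap = 20×365 + 6×366 = 9496 days.
Total: 278 + 9496 + 295 = 10069 days.
10069 mod 7 = 3, so 3 days after Monday is Thursday.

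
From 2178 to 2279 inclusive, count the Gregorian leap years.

24

Years divisible by 4: 2180, 2184, …, 2276 — 25 in all.
Of these, 2200 is divisible by 100 but not 400, so not leap.
Leap years: 25 − 1 = 24.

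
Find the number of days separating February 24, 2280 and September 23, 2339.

21760

Day-of-year of February 24, 2280: 55.
Day-of-year of September 23, 2339: 266.
2280 has 366 days, so 366 − 55 = 311 days remain in 2280.
Full years 2281–2338: 45 common + 13 leap = 45×365 + 13×366 = 21183 days.
Total: 311 + 21183 + 266 = 21760 days.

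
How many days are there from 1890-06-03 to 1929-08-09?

From June 3, 1890 to June 3, 1929: 39 years, of which 9 contain a Feb 29 — 30×365 + 9×366 = 14244 days.
(1900 is not a leap year (divisible by 100 but not 400).)
June 1929: 30 − 3 = 27 days remain.
Then July (31): 31 days.
August 1–9, 1929: 9 days.
Residual: 67 days.
Total: 14311 days.

14311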